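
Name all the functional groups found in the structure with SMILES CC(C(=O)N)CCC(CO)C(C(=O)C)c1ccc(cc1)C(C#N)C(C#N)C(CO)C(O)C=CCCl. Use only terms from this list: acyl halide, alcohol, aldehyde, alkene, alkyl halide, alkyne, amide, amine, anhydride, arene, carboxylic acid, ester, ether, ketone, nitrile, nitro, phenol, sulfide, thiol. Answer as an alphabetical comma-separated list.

alcohol, alkene, alkyl halide, amide, arene, ketone, nitrile

Taking each segment in turn:
  CH(CONH2): pendant –CONH2: carbonyl C bonded to C and N → amide.
  CH(CH2OH): pendant –CH2OH on an sp³ backbone C → alcohol.
  CH(COCH3): pendant –COCH3: carbonyl C bonded to two carbons → ketone.
  C6H4: para-disubstituted benzene ring → arene.
  CH(CN): pendant –C≡N: nitrile.
  CH(CN): pendant –C≡N: nitrile.
  CH(CH2OH): pendant –CH2OH on an sp³ backbone C → alcohol.
  CH(OH): –OH on an sp³ carbon → alcohol (secondary).
  CH=CH: C=C double bond → alkene.
  CH2Cl: halogen on an sp³ carbon → alkyl halide.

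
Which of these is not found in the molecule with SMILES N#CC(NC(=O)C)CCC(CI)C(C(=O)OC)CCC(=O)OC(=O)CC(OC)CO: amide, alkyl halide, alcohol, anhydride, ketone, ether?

ketone

alkyl halide: present (CH(CH2I) — pendant –CH2X: halogen on sp³ carbon → alkyl halide).
alcohol: present (CH2OH — –OH on an sp³ carbon → alcohol).
amide: present (CH(NHCOCH3) — pendant –NHC(=O)CH3: N bonded to a carbonyl → amide (not amine)).
ether: present (CH(OCH3) — pendant –OCH3: C–O–C with sp³ C, no adjacent C=O → ether).
anhydride: present (CH2CO-O-COCH2 — two acyl groups sharing one oxygen, –C(=O)–O–C(=O)– → anhydride).
ketone: absent. In CH(COOCH3), the C=O is bonded to an –O–C group, which defines an ester, not a ketone. In CH(NHCOCH3), the C=O is bonded to nitrogen, which defines an amide, not a ketone. In CH2CO-O-COCH2, the two C=O groups share a bridging oxygen, which is an anhydride linkage, not a ketone.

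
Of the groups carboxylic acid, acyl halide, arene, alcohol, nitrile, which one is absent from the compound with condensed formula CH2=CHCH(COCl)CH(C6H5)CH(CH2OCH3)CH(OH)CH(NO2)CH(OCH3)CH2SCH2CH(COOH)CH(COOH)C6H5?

nitrile

arene: present (CH(C6H5) — pendant –C6H5: benzene ring → arene).
alcohol: present (CH(OH) — –OH on an sp³ carbon → alcohol (secondary)).
acyl halide: present (CH(COCl) — pendant –C(=O)X: carbonyl C bonded to C and halogen → acyl halide).
carboxylic acid: present (CH(COOH) — pendant –COOH: carbonyl C bonded to C and –OH → carboxylic acid).
nitrile: no segment matches this pattern.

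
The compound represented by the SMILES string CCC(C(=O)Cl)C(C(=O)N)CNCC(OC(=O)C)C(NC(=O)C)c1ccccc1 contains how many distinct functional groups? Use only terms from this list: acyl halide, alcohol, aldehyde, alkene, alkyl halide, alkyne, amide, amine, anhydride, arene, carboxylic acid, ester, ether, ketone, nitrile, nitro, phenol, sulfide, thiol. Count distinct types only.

Taking each segment in turn:
  CH(COCl): pendant –C(=O)X: carbonyl C bonded to C and halogen → acyl halide.
  CH(CONH2): pendant –CONH2: carbonyl C bonded to C and N → amide.
  CH2NHCH2: C–N–C with sp³ carbons and no adjacent C=O → amine (secondary).
  CH(OCOCH3): pendant –OC(=O)CH3: an acyloxy group → ester.
  CH(NHCOCH3): pendant –NHC(=O)CH3: N bonded to a carbonyl → amide (not amine).
  C6H5: –C6H5 phenyl ring → arene.
Distinct types present: acyl halide, amide, amine, arene, ester.

5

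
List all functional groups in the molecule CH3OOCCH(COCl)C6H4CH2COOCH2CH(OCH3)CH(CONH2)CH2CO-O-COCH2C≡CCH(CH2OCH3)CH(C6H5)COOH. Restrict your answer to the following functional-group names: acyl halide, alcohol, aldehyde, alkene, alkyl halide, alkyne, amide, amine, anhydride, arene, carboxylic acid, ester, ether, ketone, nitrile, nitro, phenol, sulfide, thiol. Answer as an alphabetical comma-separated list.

acyl halide, alkyne, amide, anhydride, arene, carboxylic acid, ester, ether

Taking each segment in turn:
  CH3OOC: CH3O–C(=O)–: carbonyl C bonded to C and to –OCH3 → ester (not ketone + ether).
  CH(COCl): pendant –C(=O)X: carbonyl C bonded to C and halogen → acyl halide.
  C6H4: para-disubstituted benzene ring → arene.
  CH2COOCH2: –C(=O)–O–C with C on the carbonyl side → ester.
  CH(OCH3): pendant –OCH3: C–O–C with sp³ C, no adjacent C=O → ether.
  CH(CONH2): pendant –CONH2: carbonyl C bonded to C and N → amide.
  CH2CO-O-COCH2: two acyl groups sharing one oxygen, –C(=O)–O–C(=O)– → anhydride.
  C≡C: C≡C triple bond → alkyne.
  CH(CH2OCH3): pendant –CH2OCH3: C–O–C linkage → ether.
  CH(C6H5): pendant –C6H5: benzene ring → arene.
  COOH: –COOH: carbonyl C bonded to –OH and C → carboxylic acid (the –OH is not a separate alcohol).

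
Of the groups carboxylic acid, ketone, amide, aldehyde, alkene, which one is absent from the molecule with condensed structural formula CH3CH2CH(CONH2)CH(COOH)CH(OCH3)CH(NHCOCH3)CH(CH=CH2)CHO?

aldehyde: present (CHO — terminal –CHO: carbonyl C bonded to H and C → aldehyde).
amide: present (CH(CONH2) — pendant –CONH2: carbonyl C bonded to C and N → amide).
carboxylic acid: present (CH(COOH) — pendant –COOH: carbonyl C bonded to C and –OH → carboxylic acid).
alkene: present (CH(CH=CH2) — pendant –CH=CH2: C=C double bond → alkene).
ketone: absent. In each of CH(CONH2) and CH(NHCOCH3), the C=O is bonded to nitrogen, which defines an amide, not a ketone. In CH(COOH), the C=O bears an –OH, making it a carboxylic acid rather than a ketone. In CHO, the carbonyl carbon carries an H, so it is an aldehyde, not a ketone.

ketone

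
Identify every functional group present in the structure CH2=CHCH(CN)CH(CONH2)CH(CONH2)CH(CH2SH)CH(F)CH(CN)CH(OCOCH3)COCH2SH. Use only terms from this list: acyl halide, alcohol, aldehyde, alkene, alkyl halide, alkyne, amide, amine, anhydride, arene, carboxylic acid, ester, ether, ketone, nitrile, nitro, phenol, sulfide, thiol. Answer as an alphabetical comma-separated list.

Working along the chain:
  CH2=CH: C=C double bond → alkene.
  CH(CN): pendant –C≡N: nitrile.
  CH(CONH2): pendant –CONH2: carbonyl C bonded to C and N → amide.
  CH(CONH2): pendant –CONH2: carbonyl C bonded to C and N → amide.
  CH(CH2SH): pendant –CH2SH → thiol.
  CH(F): halogen on an sp³ carbon → alkyl halide.
  CH(CN): pendant –C≡N: nitrile.
  CH(OCOCH3): pendant –OC(=O)CH3: an acyloxy group → ester.
  CO: –C(=O)– with carbon on both sides → ketone.
  CH2SH: –SH on an sp³ carbon → thiol.

alkene, alkyl halide, amide, ester, ketone, nitrile, thiol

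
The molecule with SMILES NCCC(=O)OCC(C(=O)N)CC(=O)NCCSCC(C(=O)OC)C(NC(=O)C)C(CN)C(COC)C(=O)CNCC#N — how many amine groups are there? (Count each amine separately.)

–NH2 on an sp³ carbon with no adjacent C=O → amine.
–C(=O)–O–C with C on the carbonyl side → ester.
pendant –CONH2: carbonyl C bonded to C and N → amide.
–C(=O)–N– linkage → amide (the N is not an amine).
C–S–C linkage → sulfide (thioether).
pendant –COOCH3: carbonyl C bonded to C and –OCH3 → ester.
pendant –NHC(=O)CH3: N bonded to a carbonyl → amide (not amine).
pendant –CH2NH2: N on sp³ C, no adjacent C=O → amine.
pendant –CH2OCH3: C–O–C linkage → ether.
–C(=O)– with carbon on both sides → ketone.
C–N–C with sp³ carbons and no adjacent C=O → amine (secondary).
–C≡N: carbon triple-bonded to nitrogen → nitrile.
Amine appears at: H2NCH2, CH(CH2NH2), CH2NHCH2 → 3.

3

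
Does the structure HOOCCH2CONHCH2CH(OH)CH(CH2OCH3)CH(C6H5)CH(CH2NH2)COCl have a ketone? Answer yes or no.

no

Taking each segment in turn:
  HOOC: –COOH: carbonyl C bonded to –OH and C → carboxylic acid (the –OH is not a separate alcohol).
  CH2CONHCH2: –C(=O)–N– linkage → amide (the N is not an amine).
  CH(OH): –OH on an sp³ carbon → alcohol (secondary).
  CH(CH2OCH3): pendant –CH2OCH3: C–O–C linkage → ether.
  CH(C6H5): pendant –C6H5: benzene ring → arene.
  CH(CH2NH2): pendant –CH2NH2: N on sp³ C, no adjacent C=O → amine.
  COCl: –C(=O)Cl: carbonyl C bonded to C and to a halogen → acyl halide (not alkyl halide).
In CH2CONHCH2, the C=O is bonded to nitrogen, which defines an amide, not a ketone. In HOOC, the C=O bears an –OH, making it a carboxylic acid rather than a ketone. In COCl, the C=O is bonded to a halogen, which defines an acyl halide, not a ketone.
The groups actually present are: acyl halide, alcohol, amide, amine, arene, carboxylic acid, ether.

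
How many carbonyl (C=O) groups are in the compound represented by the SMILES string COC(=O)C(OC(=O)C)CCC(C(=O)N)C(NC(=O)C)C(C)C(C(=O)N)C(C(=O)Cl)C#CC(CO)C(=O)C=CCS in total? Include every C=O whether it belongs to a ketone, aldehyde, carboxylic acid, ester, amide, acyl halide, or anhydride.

CH3OOC: ester, 1 C=O (running total 1).
CH(OCOCH3): ester, 1 C=O (running total 2).
CH(CONH2): amide, 1 C=O (running total 3).
CH(NHCOCH3): amide, 1 C=O (running total 4).
CH(CONH2): amide, 1 C=O (running total 5).
CH(COCl): acyl halide, 1 C=O (running total 6).
CO: ketone, 1 C=O (running total 7).

7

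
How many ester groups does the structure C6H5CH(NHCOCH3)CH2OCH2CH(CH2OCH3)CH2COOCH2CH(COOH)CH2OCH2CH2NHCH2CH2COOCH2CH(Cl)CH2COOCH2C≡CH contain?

3

C6H5– phenyl ring → arene.
pendant –NHC(=O)CH3: N bonded to a carbonyl → amide (not amine).
C–O–C with sp³ carbons on both sides and no adjacent C=O → ether.
pendant –CH2OCH3: C–O–C linkage → ether.
–C(=O)–O–C with C on the carbonyl side → ester.
pendant –COOH: carbonyl C bonded to C and –OH → carboxylic acid.
C–O–C with sp³ carbons on both sides and no adjacent C=O → ether.
C–N–C with sp³ carbons and no adjacent C=O → amine (secondary).
–C(=O)–O–C with C on the carbonyl side → ester.
halogen on an sp³ carbon → alkyl halide.
–C(=O)–O–C with C on the carbonyl side → ester.
C≡C triple bond → alkyne.
Ester appears at: CH2COOCH2, CH2COOCH2, CH2COOCH2 → 3.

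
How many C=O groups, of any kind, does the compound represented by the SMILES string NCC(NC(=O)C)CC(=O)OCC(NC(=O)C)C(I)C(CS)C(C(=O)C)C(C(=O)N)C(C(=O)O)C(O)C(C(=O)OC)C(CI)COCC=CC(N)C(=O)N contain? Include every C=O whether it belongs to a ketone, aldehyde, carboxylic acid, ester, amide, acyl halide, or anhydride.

CH(NHCOCH3): amide, 1 C=O (running total 1).
CH2COOCH2: ester, 1 C=O (running total 2).
CH(NHCOCH3): amide, 1 C=O (running total 3).
CH(COCH3): ketone, 1 C=O (running total 4).
CH(CONH2): amide, 1 C=O (running total 5).
CH(COOH): carboxylic acid, 1 C=O (running total 6).
CH(COOCH3): ester, 1 C=O (running total 7).
CONH2: amide, 1 C=O (running total 8).

8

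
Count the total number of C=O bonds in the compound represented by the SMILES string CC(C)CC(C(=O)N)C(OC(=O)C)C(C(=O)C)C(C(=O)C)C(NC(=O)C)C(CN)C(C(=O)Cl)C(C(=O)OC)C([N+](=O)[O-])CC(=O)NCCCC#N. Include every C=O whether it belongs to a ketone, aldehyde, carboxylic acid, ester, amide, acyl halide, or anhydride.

CH(CONH2): amide, 1 C=O (running total 1).
CH(OCOCH3): ester, 1 C=O (running total 2).
CH(COCH3): ketone, 1 C=O (running total 3).
CH(COCH3): ketone, 1 C=O (running total 4).
CH(NHCOCH3): amide, 1 C=O (running total 5).
CH(COCl): acyl halide, 1 C=O (running total 6).
CH(COOCH3): ester, 1 C=O (running total 7).
CH2CONHCH2: amide, 1 C=O (running total 8).

8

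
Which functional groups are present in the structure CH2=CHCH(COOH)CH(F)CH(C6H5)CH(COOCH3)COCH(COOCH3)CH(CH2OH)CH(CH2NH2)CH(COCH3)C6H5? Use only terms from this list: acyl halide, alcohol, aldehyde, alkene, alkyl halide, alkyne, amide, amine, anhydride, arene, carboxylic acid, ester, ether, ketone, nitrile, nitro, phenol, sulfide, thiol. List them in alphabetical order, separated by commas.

C=C double bond → alkene.
pendant –COOH: carbonyl C bonded to C and –OH → carboxylic acid.
halogen on an sp³ carbon → alkyl halide.
pendant –C6H5: benzene ring → arene.
pendant –COOCH3: carbonyl C bonded to C and –OCH3 → ester.
–C(=O)– with carbon on both sides → ketone.
pendant –COOCH3: carbonyl C bonded to C and –OCH3 → ester.
pendant –CH2OH on an sp³ backbone C → alcohol.
pendant –CH2NH2: N on sp³ C, no adjacent C=O → amine.
pendant –COCH3: carbonyl C bonded to two carbons → ketone.
–C6H5 phenyl ring → arene.

alcohol, alkene, alkyl halide, amine, arene, carboxylic acid, ester, ketone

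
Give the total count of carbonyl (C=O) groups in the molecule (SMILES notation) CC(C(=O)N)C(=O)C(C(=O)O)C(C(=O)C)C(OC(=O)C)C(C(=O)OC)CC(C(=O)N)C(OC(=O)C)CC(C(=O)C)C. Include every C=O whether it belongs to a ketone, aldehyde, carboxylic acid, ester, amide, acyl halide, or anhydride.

CH(CONH2): amide, 1 C=O (running total 1).
CO: ketone, 1 C=O (running total 2).
CH(COOH): carboxylic acid, 1 C=O (running total 3).
CH(COCH3): ketone, 1 C=O (running total 4).
CH(OCOCH3): ester, 1 C=O (running total 5).
CH(COOCH3): ester, 1 C=O (running total 6).
CH(CONH2): amide, 1 C=O (running total 7).
CH(OCOCH3): ester, 1 C=O (running total 8).
CH(COCH3): ketone, 1 C=O (running total 9).

9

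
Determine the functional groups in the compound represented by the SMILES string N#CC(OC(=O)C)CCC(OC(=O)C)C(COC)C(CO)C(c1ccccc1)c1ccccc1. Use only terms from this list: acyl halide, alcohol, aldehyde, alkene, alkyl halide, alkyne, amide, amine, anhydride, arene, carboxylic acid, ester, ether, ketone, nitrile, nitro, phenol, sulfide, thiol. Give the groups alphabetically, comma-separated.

Working along the chain:
  N≡C: N≡C–: carbon triple-bonded to nitrogen → nitrile.
  CH(OCOCH3): pendant –OC(=O)CH3: an acyloxy group → ester.
  CH(OCOCH3): pendant –OC(=O)CH3: an acyloxy group → ester.
  CH(CH2OCH3): pendant –CH2OCH3: C–O–C linkage → ether.
  CH(CH2OH): pendant –CH2OH on an sp³ backbone C → alcohol.
  CH(C6H5): pendant –C6H5: benzene ring → arene.
  C6H5: –C6H5 phenyl ring → arene.

alcohol, arene, ester, ether, nitrile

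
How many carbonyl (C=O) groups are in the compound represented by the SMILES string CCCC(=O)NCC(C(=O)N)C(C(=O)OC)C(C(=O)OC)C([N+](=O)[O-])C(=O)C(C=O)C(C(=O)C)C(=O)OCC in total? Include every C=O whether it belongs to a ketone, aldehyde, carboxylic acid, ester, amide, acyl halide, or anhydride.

CH2CONHCH2: amide, 1 C=O (running total 1).
CH(CONH2): amide, 1 C=O (running total 2).
CH(COOCH3): ester, 1 C=O (running total 3).
CH(COOCH3): ester, 1 C=O (running total 4).
CO: ketone, 1 C=O (running total 5).
CH(CHO): aldehyde, 1 C=O (running total 6).
CH(COCH3): ketone, 1 C=O (running total 7).
COOCH2CH3: ester, 1 C=O (running total 8).

8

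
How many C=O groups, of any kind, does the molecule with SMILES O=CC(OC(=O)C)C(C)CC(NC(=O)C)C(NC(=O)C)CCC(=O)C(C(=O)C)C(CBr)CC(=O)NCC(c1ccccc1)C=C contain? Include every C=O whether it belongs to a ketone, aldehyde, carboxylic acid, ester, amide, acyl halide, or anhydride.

7

OHC: aldehyde, 1 C=O (running total 1).
CH(OCOCH3): ester, 1 C=O (running total 2).
CH(NHCOCH3): amide, 1 C=O (running total 3).
CH(NHCOCH3): amide, 1 C=O (running total 4).
CO: ketone, 1 C=O (running total 5).
CH(COCH3): ketone, 1 C=O (running total 6).
CH2CONHCH2: amide, 1 C=O (running total 7).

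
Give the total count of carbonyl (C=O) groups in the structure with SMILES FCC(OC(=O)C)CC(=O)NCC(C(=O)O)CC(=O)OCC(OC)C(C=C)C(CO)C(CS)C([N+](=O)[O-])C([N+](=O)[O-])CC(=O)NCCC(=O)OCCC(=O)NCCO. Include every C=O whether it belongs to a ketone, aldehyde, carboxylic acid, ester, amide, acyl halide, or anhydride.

7

CH(OCOCH3): ester, 1 C=O (running total 1).
CH2CONHCH2: amide, 1 C=O (running total 2).
CH(COOH): carboxylic acid, 1 C=O (running total 3).
CH2COOCH2: ester, 1 C=O (running total 4).
CH2CONHCH2: amide, 1 C=O (running total 5).
CH2COOCH2: ester, 1 C=O (running total 6).
CH2CONHCH2: amide, 1 C=O (running total 7).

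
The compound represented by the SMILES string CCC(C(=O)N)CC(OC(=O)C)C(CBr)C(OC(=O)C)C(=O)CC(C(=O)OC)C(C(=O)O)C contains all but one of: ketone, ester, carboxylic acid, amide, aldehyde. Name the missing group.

aldehyde

amide: present (CH(CONH2) — pendant –CONH2: carbonyl C bonded to C and N → amide).
ketone: present (CO — –C(=O)– with carbon on both sides → ketone).
ester: present (CH(OCOCH3) — pendant –OC(=O)CH3: an acyloxy group → ester).
carboxylic acid: present (CH(COOH) — pendant –COOH: carbonyl C bonded to C and –OH → carboxylic acid).
aldehyde: absent. In CO, the carbonyl carbon is bonded to two carbons, so it is a ketone, not an aldehyde. In CH(COOH), the carbonyl carbon bears –OH, not –H, so it is a carboxylic acid.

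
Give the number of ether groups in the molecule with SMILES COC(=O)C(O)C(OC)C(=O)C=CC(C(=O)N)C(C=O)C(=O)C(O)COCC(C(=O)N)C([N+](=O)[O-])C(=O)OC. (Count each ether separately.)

Working along the chain:
  CH3OOC: CH3O–C(=O)–: carbonyl C bonded to C and to –OCH3 → ester (not ketone + ether).
  CH(OH): –OH on an sp³ carbon → alcohol (secondary).
  CH(OCH3): pendant –OCH3: C–O–C with sp³ C, no adjacent C=O → ether.
  CO: –C(=O)– with carbon on both sides → ketone.
  CH=CH: C=C double bond → alkene.
  CH(CONH2): pendant –CONH2: carbonyl C bonded to C and N → amide.
  CH(CHO): pendant –CHO: carbonyl C bonded to C and H → aldehyde.
  CO: –C(=O)– with carbon on both sides → ketone.
  CH(OH): –OH on an sp³ carbon → alcohol (secondary).
  CH2OCH2: C–O–C with sp³ carbons on both sides and no adjacent C=O → ether.
  CH(CONH2): pendant –CONH2: carbonyl C bonded to C and N → amide.
  CH(NO2): –NO2 on an sp³ carbon → nitro (the N=O is not a carbonyl).
  COOCH3: –C(=O)OCH3: carbonyl C bonded to C and to –OCH3 → ester (not ketone + ether).
Ether appears at: CH(OCH3), CH2OCH2 → 2.

2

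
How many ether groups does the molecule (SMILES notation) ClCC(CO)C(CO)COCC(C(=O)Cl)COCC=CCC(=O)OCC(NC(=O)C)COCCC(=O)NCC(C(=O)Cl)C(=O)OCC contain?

3

halogen on an sp³ carbon → alkyl halide.
pendant –CH2OH on an sp³ backbone C → alcohol.
pendant –CH2OH on an sp³ backbone C → alcohol.
C–O–C with sp³ carbons on both sides and no adjacent C=O → ether.
pendant –C(=O)X: carbonyl C bonded to C and halogen → acyl halide.
C–O–C with sp³ carbons on both sides and no adjacent C=O → ether.
C=C double bond → alkene.
–C(=O)–O–C with C on the carbonyl side → ester.
pendant –NHC(=O)CH3: N bonded to a carbonyl → amide (not amine).
C–O–C with sp³ carbons on both sides and no adjacent C=O → ether.
–C(=O)–N– linkage → amide (the N is not an amine).
pendant –C(=O)X: carbonyl C bonded to C and halogen → acyl halide.
–C(=O)OCH2CH3: carbonyl C bonded to C and to –OEt → ester.
Ether appears at: CH2OCH2, CH2OCH2, CH2OCH2 → 3.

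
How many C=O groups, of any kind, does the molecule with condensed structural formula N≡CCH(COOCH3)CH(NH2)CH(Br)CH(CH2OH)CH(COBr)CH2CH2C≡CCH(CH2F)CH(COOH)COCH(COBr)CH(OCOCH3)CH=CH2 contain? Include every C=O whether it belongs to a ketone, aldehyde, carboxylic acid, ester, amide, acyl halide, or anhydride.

CH(COOCH3): ester, 1 C=O (running total 1).
CH(COBr): acyl halide, 1 C=O (running total 2).
CH(COOH): carboxylic acid, 1 C=O (running total 3).
CO: ketone, 1 C=O (running total 4).
CH(COBr): acyl halide, 1 C=O (running total 5).
CH(OCOCH3): ester, 1 C=O (running total 6).

6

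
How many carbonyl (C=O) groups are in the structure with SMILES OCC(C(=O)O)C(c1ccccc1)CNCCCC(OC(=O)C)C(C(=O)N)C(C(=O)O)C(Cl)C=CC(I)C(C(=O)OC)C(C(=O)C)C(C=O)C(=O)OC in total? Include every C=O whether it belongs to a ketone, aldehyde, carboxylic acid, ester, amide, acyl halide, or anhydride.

CH(COOH): carboxylic acid, 1 C=O (running total 1).
CH(OCOCH3): ester, 1 C=O (running total 2).
CH(CONH2): amide, 1 C=O (running total 3).
CH(COOH): carboxylic acid, 1 C=O (running total 4).
CH(COOCH3): ester, 1 C=O (running total 5).
CH(COCH3): ketone, 1 C=O (running total 6).
CH(CHO): aldehyde, 1 C=O (running total 7).
COOCH3: ester, 1 C=O (running total 8).

8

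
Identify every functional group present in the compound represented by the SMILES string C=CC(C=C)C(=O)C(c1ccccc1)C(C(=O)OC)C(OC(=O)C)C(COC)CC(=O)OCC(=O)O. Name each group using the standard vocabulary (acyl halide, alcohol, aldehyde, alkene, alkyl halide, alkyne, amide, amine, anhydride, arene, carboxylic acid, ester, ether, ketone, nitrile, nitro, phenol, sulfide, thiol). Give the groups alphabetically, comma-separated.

C=C double bond → alkene.
pendant –CH=CH2: C=C double bond → alkene.
–C(=O)– with carbon on both sides → ketone.
pendant –C6H5: benzene ring → arene.
pendant –COOCH3: carbonyl C bonded to C and –OCH3 → ester.
pendant –OC(=O)CH3: an acyloxy group → ester.
pendant –CH2OCH3: C–O–C linkage → ether.
–C(=O)–O–C with C on the carbonyl side → ester.
–COOH: carbonyl C bonded to –OH and C → carboxylic acid (the –OH is not a separate alcohol).

alkene, arene, carboxylic acid, ester, ether, ketone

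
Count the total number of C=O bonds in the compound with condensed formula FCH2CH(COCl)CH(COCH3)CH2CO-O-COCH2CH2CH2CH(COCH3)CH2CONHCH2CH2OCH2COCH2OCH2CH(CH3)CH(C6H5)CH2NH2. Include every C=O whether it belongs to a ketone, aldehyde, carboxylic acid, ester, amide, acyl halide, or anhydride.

7

CH(COCl): acyl halide, 1 C=O (running total 1).
CH(COCH3): ketone, 1 C=O (running total 2).
CH2CO-O-COCH2: anhydride, 2 C=O (running total 4).
CH(COCH3): ketone, 1 C=O (running total 5).
CH2CONHCH2: amide, 1 C=O (running total 6).
CO: ketone, 1 C=O (running total 7).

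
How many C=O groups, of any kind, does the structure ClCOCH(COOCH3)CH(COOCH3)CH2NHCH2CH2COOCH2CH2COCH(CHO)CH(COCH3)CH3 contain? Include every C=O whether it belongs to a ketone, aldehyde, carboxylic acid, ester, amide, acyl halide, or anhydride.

ClCO: acyl halide, 1 C=O (running total 1).
CH(COOCH3): ester, 1 C=O (running total 2).
CH(COOCH3): ester, 1 C=O (running total 3).
CH2COOCH2: ester, 1 C=O (running total 4).
CO: ketone, 1 C=O (running total 5).
CH(CHO): aldehyde, 1 C=O (running total 6).
CH(COCH3): ketone, 1 C=O (running total 7).

7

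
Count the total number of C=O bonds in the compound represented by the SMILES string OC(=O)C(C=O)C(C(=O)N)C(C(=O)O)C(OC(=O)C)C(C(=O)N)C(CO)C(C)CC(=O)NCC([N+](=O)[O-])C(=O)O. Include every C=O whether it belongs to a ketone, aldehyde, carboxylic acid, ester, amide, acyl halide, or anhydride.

8

HOOC: carboxylic acid, 1 C=O (running total 1).
CH(CHO): aldehyde, 1 C=O (running total 2).
CH(CONH2): amide, 1 C=O (running total 3).
CH(COOH): carboxylic acid, 1 C=O (running total 4).
CH(OCOCH3): ester, 1 C=O (running total 5).
CH(CONH2): amide, 1 C=O (running total 6).
CH2CONHCH2: amide, 1 C=O (running total 7).
COOH: carboxylic acid, 1 C=O (running total 8).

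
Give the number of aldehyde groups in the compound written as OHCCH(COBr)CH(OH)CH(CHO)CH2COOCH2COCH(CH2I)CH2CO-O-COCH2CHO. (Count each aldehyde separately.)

3

terminal –CHO: carbonyl C bonded to H and C → aldehyde.
pendant –C(=O)X: carbonyl C bonded to C and halogen → acyl halide.
–OH on an sp³ carbon → alcohol (secondary).
pendant –CHO: carbonyl C bonded to C and H → aldehyde.
–C(=O)–O–C with C on the carbonyl side → ester.
–C(=O)– with carbon on both sides → ketone.
pendant –CH2X: halogen on sp³ carbon → alkyl halide.
two acyl groups sharing one oxygen, –C(=O)–O–C(=O)– → anhydride.
terminal –CHO: carbonyl C bonded to H and C → aldehyde.
Aldehyde appears at: OHC, CH(CHO), CHO → 3.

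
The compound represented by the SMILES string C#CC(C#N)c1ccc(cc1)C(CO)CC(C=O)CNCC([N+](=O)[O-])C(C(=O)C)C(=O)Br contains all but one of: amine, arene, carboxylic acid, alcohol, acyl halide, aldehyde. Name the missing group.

carboxylic acid

acyl halide: present (COBr — –C(=O)Br: carbonyl C bonded to C and to a halogen → acyl halide (not alkyl halide)).
aldehyde: present (CH(CHO) — pendant –CHO: carbonyl C bonded to C and H → aldehyde).
alcohol: present (CH(CH2OH) — pendant –CH2OH on an sp³ backbone C → alcohol).
arene: present (C6H4 — para-disubstituted benzene ring → arene).
amine: present (CH2NHCH2 — C–N–C with sp³ carbons and no adjacent C=O → amine (secondary)).
carboxylic acid: no segment matches this pattern.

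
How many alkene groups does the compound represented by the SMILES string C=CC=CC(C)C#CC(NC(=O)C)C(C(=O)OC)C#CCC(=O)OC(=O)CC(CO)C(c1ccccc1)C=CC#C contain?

3

C=C double bond → alkene.
C=C double bond → alkene.
C≡C triple bond → alkyne.
pendant –NHC(=O)CH3: N bonded to a carbonyl → amide (not amine).
pendant –COOCH3: carbonyl C bonded to C and –OCH3 → ester.
C≡C triple bond → alkyne.
two acyl groups sharing one oxygen, –C(=O)–O–C(=O)– → anhydride.
pendant –CH2OH on an sp³ backbone C → alcohol.
pendant –C6H5: benzene ring → arene.
C=C double bond → alkene.
C≡C triple bond → alkyne.
Alkene appears at: CH2=CH, CH=CH, CH=CH → 3.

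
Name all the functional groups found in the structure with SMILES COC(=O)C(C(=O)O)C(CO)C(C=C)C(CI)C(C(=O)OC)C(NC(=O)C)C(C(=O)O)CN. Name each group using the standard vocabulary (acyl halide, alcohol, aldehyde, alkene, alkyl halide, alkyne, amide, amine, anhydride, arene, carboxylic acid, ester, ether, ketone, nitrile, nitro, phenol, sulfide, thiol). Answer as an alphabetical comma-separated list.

Taking each segment in turn:
  CH3OOC: CH3O–C(=O)–: carbonyl C bonded to C and to –OCH3 → ester (not ketone + ether).
  CH(COOH): pendant –COOH: carbonyl C bonded to C and –OH → carboxylic acid.
  CH(CH2OH): pendant –CH2OH on an sp³ backbone C → alcohol.
  CH(CH=CH2): pendant –CH=CH2: C=C double bond → alkene.
  CH(CH2I): pendant –CH2X: halogen on sp³ carbon → alkyl halide.
  CH(COOCH3): pendant –COOCH3: carbonyl C bonded to C and –OCH3 → ester.
  CH(NHCOCH3): pendant –NHC(=O)CH3: N bonded to a carbonyl → amide (not amine).
  CH(COOH): pendant –COOH: carbonyl C bonded to C and –OH → carboxylic acid.
  CH2NH2: –NH2 on an sp³ carbon with no adjacent C=O → amine.

alcohol, alkene, alkyl halide, amide, amine, carboxylic acid, ester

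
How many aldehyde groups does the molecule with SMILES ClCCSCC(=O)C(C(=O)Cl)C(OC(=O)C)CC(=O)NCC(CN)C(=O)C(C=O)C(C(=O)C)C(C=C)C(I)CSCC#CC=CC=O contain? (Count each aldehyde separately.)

2

halogen on an sp³ carbon → alkyl halide.
C–S–C linkage → sulfide (thioether).
–C(=O)– with carbon on both sides → ketone.
pendant –C(=O)X: carbonyl C bonded to C and halogen → acyl halide.
pendant –OC(=O)CH3: an acyloxy group → ester.
–C(=O)–N– linkage → amide (the N is not an amine).
pendant –CH2NH2: N on sp³ C, no adjacent C=O → amine.
–C(=O)– with carbon on both sides → ketone.
pendant –CHO: carbonyl C bonded to C and H → aldehyde.
pendant –COCH3: carbonyl C bonded to two carbons → ketone.
pendant –CH=CH2: C=C double bond → alkene.
halogen on an sp³ carbon → alkyl halide.
C–S–C linkage → sulfide (thioether).
C≡C triple bond → alkyne.
C=C double bond → alkene.
terminal –CHO: carbonyl C bonded to H and C → aldehyde.
Aldehyde appears at: CH(CHO), CHO → 2.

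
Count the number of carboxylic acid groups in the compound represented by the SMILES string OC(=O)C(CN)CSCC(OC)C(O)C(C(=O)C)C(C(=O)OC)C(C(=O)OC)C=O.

Taking each segment in turn:
  HOOC: –COOH: carbonyl C bonded to –OH and C → carboxylic acid (the –OH is not a separate alcohol).
  CH(CH2NH2): pendant –CH2NH2: N on sp³ C, no adjacent C=O → amine.
  CH2SCH2: C–S–C linkage → sulfide (thioether).
  CH(OCH3): pendant –OCH3: C–O–C with sp³ C, no adjacent C=O → ether.
  CH(OH): –OH on an sp³ carbon → alcohol (secondary).
  CH(COCH3): pendant –COCH3: carbonyl C bonded to two carbons → ketone.
  CH(COOCH3): pendant –COOCH3: carbonyl C bonded to C and –OCH3 → ester.
  CH(COOCH3): pendant –COOCH3: carbonyl C bonded to C and –OCH3 → ester.
  CHO: terminal –CHO: carbonyl C bonded to H and C → aldehyde.
Carboxylic acid appears at: HOOC → 1.

1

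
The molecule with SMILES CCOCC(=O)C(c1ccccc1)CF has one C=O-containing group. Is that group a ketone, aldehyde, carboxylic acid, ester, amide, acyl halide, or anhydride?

The carbonyl is in the CO segment: –C(=O)– with carbon on both sides → ketone.

ketone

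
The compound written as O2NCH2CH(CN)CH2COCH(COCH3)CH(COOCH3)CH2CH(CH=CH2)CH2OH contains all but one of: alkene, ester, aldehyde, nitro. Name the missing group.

nitro: present (O2NCH2 — –NO2 on carbon → nitro group).
ester: present (CH(COOCH3) — pendant –COOCH3: carbonyl C bonded to C and –OCH3 → ester).
alkene: present (CH(CH=CH2) — pendant –CH=CH2: C=C double bond → alkene).
aldehyde: absent. In each of CO and CH(COCH3), the carbonyl carbon is bonded to two carbons, so it is a ketone, not an aldehyde.

aldehyde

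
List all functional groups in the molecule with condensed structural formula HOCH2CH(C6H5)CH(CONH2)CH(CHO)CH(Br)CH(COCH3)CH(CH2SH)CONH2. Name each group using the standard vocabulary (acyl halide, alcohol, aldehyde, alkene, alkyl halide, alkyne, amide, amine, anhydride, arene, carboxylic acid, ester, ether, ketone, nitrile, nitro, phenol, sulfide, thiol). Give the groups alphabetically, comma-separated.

alcohol, aldehyde, alkyl halide, amide, arene, ketone, thiol

Working along the chain:
  HOCH2: HO– on an sp³ carbon → alcohol.
  CH(C6H5): pendant –C6H5: benzene ring → arene.
  CH(CONH2): pendant –CONH2: carbonyl C bonded to C and N → amide.
  CH(CHO): pendant –CHO: carbonyl C bonded to C and H → aldehyde.
  CH(Br): halogen on an sp³ carbon → alkyl halide.
  CH(COCH3): pendant –COCH3: carbonyl C bonded to two carbons → ketone.
  CH(CH2SH): pendant –CH2SH → thiol.
  CONH2: –C(=O)NH2: carbonyl C bonded to C and to N → amide (the N is not a separate amine).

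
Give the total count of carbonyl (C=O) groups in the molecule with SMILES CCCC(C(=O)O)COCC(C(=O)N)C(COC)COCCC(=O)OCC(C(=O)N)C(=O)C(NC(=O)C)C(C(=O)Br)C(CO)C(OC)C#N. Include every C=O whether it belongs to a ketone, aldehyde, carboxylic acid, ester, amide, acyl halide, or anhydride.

CH(COOH): carboxylic acid, 1 C=O (running total 1).
CH(CONH2): amide, 1 C=O (running total 2).
CH2COOCH2: ester, 1 C=O (running total 3).
CH(CONH2): amide, 1 C=O (running total 4).
CO: ketone, 1 C=O (running total 5).
CH(NHCOCH3): amide, 1 C=O (running total 6).
CH(COBr): acyl halide, 1 C=O (running total 7).

7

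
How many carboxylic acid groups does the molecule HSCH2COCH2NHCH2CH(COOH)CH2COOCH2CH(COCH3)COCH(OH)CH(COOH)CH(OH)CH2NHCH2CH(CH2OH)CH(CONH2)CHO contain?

Taking each segment in turn:
  HSCH2: –SH on an sp³ carbon → thiol.
  CO: –C(=O)– with carbon on both sides → ketone.
  CH2NHCH2: C–N–C with sp³ carbons and no adjacent C=O → amine (secondary).
  CH(COOH): pendant –COOH: carbonyl C bonded to C and –OH → carboxylic acid.
  CH2COOCH2: –C(=O)–O–C with C on the carbonyl side → ester.
  CH(COCH3): pendant –COCH3: carbonyl C bonded to two carbons → ketone.
  CO: –C(=O)– with carbon on both sides → ketone.
  CH(OH): –OH on an sp³ carbon → alcohol (secondary).
  CH(COOH): pendant –COOH: carbonyl C bonded to C and –OH → carboxylic acid.
  CH(OH): –OH on an sp³ carbon → alcohol (secondary).
  CH2NHCH2: C–N–C with sp³ carbons and no adjacent C=O → amine (secondary).
  CH(CH2OH): pendant –CH2OH on an sp³ backbone C → alcohol.
  CH(CONH2): pendant –CONH2: carbonyl C bonded to C and N → amide.
  CHO: terminal –CHO: carbonyl C bonded to H and C → aldehyde.
Carboxylic acid appears at: CH(COOH), CH(COOH) → 2.

2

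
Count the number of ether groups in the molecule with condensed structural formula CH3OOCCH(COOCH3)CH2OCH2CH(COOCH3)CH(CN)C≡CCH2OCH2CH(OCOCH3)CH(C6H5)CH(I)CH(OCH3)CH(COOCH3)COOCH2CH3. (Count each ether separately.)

CH3O–C(=O)–: carbonyl C bonded to C and to –OCH3 → ester (not ketone + ether).
pendant –COOCH3: carbonyl C bonded to C and –OCH3 → ester.
C–O–C with sp³ carbons on both sides and no adjacent C=O → ether.
pendant –COOCH3: carbonyl C bonded to C and –OCH3 → ester.
pendant –C≡N: nitrile.
C≡C triple bond → alkyne.
C–O–C with sp³ carbons on both sides and no adjacent C=O → ether.
pendant –OC(=O)CH3: an acyloxy group → ester.
pendant –C6H5: benzene ring → arene.
halogen on an sp³ carbon → alkyl halide.
pendant –OCH3: C–O–C with sp³ C, no adjacent C=O → ether.
pendant –COOCH3: carbonyl C bonded to C and –OCH3 → ester.
–C(=O)OCH2CH3: carbonyl C bonded to C and to –OEt → ester.
Ether appears at: CH2OCH2, CH2OCH2, CH(OCH3) → 3.

3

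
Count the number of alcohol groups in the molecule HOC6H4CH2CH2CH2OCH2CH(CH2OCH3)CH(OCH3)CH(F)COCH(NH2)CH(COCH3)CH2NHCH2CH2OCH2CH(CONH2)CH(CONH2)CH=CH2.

0

Reading the structure from left to right:
  HOC6H4: –OH attached directly to an aromatic ring → phenol (not alcohol); the ring itself is an arene.
  CH2OCH2: C–O–C with sp³ carbons on both sides and no adjacent C=O → ether.
  CH(CH2OCH3): pendant –CH2OCH3: C–O–C linkage → ether.
  CH(OCH3): pendant –OCH3: C–O–C with sp³ C, no adjacent C=O → ether.
  CH(F): halogen on an sp³ carbon → alkyl halide.
  CO: –C(=O)– with carbon on both sides → ketone.
  CH(NH2): –NH2 on an sp³ carbon with no adjacent C=O → amine.
  CH(COCH3): pendant –COCH3: carbonyl C bonded to two carbons → ketone.
  CH2NHCH2: C–N–C with sp³ carbons and no adjacent C=O → amine (secondary).
  CH2OCH2: C–O–C with sp³ carbons on both sides and no adjacent C=O → ether.
  CH(CONH2): pendant –CONH2: carbonyl C bonded to C and N → amide.
  CH(CONH2): pendant –CONH2: carbonyl C bonded to C and N → amide.
  CH=CH2: C=C double bond → alkene.
No segment is a alcohol: HOC6H4 is arene/phenol, not alcohol; CH2OCH2 is ether, not alcohol; CH(CH2OCH3) is ether, not alcohol. → 0.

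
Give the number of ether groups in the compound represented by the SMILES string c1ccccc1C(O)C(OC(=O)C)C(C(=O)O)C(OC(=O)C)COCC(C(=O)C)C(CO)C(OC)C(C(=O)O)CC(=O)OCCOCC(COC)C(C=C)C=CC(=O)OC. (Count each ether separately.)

Taking each segment in turn:
  C6H5: C6H5– phenyl ring → arene.
  CH(OH): –OH on an sp³ carbon → alcohol (secondary).
  CH(OCOCH3): pendant –OC(=O)CH3: an acyloxy group → ester.
  CH(COOH): pendant –COOH: carbonyl C bonded to C and –OH → carboxylic acid.
  CH(OCOCH3): pendant –OC(=O)CH3: an acyloxy group → ester.
  CH2OCH2: C–O–C with sp³ carbons on both sides and no adjacent C=O → ether.
  CH(COCH3): pendant –COCH3: carbonyl C bonded to two carbons → ketone.
  CH(CH2OH): pendant –CH2OH on an sp³ backbone C → alcohol.
  CH(OCH3): pendant –OCH3: C–O–C with sp³ C, no adjacent C=O → ether.
  CH(COOH): pendant –COOH: carbonyl C bonded to C and –OH → carboxylic acid.
  CH2COOCH2: –C(=O)–O–C with C on the carbonyl side → ester.
  CH2OCH2: C–O–C with sp³ carbons on both sides and no adjacent C=O → ether.
  CH(CH2OCH3): pendant –CH2OCH3: C–O–C linkage → ether.
  CH(CH=CH2): pendant –CH=CH2: C=C double bond → alkene.
  CH=CH: C=C double bond → alkene.
  COOCH3: –C(=O)OCH3: carbonyl C bonded to C and to –OCH3 → ester (not ketone + ether).
Ether appears at: CH2OCH2, CH(OCH3), CH2OCH2, CH(CH2OCH3) → 4.

4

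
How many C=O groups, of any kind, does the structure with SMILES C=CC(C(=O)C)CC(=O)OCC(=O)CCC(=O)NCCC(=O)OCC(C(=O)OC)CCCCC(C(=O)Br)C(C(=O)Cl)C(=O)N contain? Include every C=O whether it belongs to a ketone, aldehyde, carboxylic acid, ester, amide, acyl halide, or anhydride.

9

CH(COCH3): ketone, 1 C=O (running total 1).
CH2COOCH2: ester, 1 C=O (running total 2).
CO: ketone, 1 C=O (running total 3).
CH2CONHCH2: amide, 1 C=O (running total 4).
CH2COOCH2: ester, 1 C=O (running total 5).
CH(COOCH3): ester, 1 C=O (running total 6).
CH(COBr): acyl halide, 1 C=O (running total 7).
CH(COCl): acyl halide, 1 C=O (running total 8).
CONH2: amide, 1 C=O (running total 9).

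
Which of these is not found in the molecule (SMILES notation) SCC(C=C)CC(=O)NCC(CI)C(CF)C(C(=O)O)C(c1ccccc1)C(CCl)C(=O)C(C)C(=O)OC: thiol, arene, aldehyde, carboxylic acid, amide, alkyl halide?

aldehyde

thiol: present (HSCH2 — –SH on an sp³ carbon → thiol).
alkyl halide: present (CH(CH2I) — pendant –CH2X: halogen on sp³ carbon → alkyl halide).
carboxylic acid: present (CH(COOH) — pendant –COOH: carbonyl C bonded to C and –OH → carboxylic acid).
arene: present (CH(C6H5) — pendant –C6H5: benzene ring → arene).
amide: present (CH2CONHCH2 — –C(=O)–N– linkage → amide (the N is not an amine)).
aldehyde: absent. In CO, the carbonyl carbon is bonded to two carbons, so it is a ketone, not an aldehyde. In CH(COOH), the carbonyl carbon bears –OH, not –H, so it is a carboxylic acid.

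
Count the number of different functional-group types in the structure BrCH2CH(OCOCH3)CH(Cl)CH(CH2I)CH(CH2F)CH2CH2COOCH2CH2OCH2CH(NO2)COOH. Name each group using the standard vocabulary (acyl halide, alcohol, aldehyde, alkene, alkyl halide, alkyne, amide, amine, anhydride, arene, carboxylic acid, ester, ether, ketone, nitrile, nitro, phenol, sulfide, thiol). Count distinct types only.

5

Working along the chain:
  BrCH2: halogen on an sp³ carbon → alkyl halide.
  CH(OCOCH3): pendant –OC(=O)CH3: an acyloxy group → ester.
  CH(Cl): halogen on an sp³ carbon → alkyl halide.
  CH(CH2I): pendant –CH2X: halogen on sp³ carbon → alkyl halide.
  CH(CH2F): pendant –CH2X: halogen on sp³ carbon → alkyl halide.
  CH2COOCH2: –C(=O)–O–C with C on the carbonyl side → ester.
  CH2OCH2: C–O–C with sp³ carbons on both sides and no adjacent C=O → ether.
  CH(NO2): –NO2 on an sp³ carbon → nitro (the N=O is not a carbonyl).
  COOH: –COOH: carbonyl C bonded to –OH and C → carboxylic acid (the –OH is not a separate alcohol).
Distinct types present: alkyl halide, carboxylic acid, ester, ether, nitro.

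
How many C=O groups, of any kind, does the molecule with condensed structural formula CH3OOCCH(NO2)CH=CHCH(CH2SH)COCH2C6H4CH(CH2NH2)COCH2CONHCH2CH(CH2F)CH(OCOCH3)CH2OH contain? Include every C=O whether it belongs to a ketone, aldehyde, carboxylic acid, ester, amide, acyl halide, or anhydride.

5

CH3OOC: ester, 1 C=O (running total 1).
CO: ketone, 1 C=O (running total 2).
CO: ketone, 1 C=O (running total 3).
CH2CONHCH2: amide, 1 C=O (running total 4).
CH(OCOCH3): ester, 1 C=O (running total 5).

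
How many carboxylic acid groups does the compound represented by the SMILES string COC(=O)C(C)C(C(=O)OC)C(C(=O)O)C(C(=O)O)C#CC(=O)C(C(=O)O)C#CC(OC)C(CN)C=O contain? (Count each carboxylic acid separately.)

CH3O–C(=O)–: carbonyl C bonded to C and to –OCH3 → ester (not ketone + ether).
pendant –COOCH3: carbonyl C bonded to C and –OCH3 → ester.
pendant –COOH: carbonyl C bonded to C and –OH → carboxylic acid.
pendant –COOH: carbonyl C bonded to C and –OH → carboxylic acid.
C≡C triple bond → alkyne.
–C(=O)– with carbon on both sides → ketone.
pendant –COOH: carbonyl C bonded to C and –OH → carboxylic acid.
C≡C triple bond → alkyne.
pendant –OCH3: C–O–C with sp³ C, no adjacent C=O → ether.
pendant –CH2NH2: N on sp³ C, no adjacent C=O → amine.
terminal –CHO: carbonyl C bonded to H and C → aldehyde.
Carboxylic acid appears at: CH(COOH), CH(COOH), CH(COOH) → 3.

3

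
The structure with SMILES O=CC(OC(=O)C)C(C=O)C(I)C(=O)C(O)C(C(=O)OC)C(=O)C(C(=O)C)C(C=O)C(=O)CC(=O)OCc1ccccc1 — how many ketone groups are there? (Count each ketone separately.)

4

terminal –CHO: carbonyl C bonded to H and C → aldehyde.
pendant –OC(=O)CH3: an acyloxy group → ester.
pendant –CHO: carbonyl C bonded to C and H → aldehyde.
halogen on an sp³ carbon → alkyl halide.
–C(=O)– with carbon on both sides → ketone.
–OH on an sp³ carbon → alcohol (secondary).
pendant –COOCH3: carbonyl C bonded to C and –OCH3 → ester.
–C(=O)– with carbon on both sides → ketone.
pendant –COCH3: carbonyl C bonded to two carbons → ketone.
pendant –CHO: carbonyl C bonded to C and H → aldehyde.
–C(=O)– with carbon on both sides → ketone.
–C(=O)–O–C with C on the carbonyl side → ester.
–C6H5 phenyl ring → arene.
Ketone appears at: CO, CO, CH(COCH3), CO → 4.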